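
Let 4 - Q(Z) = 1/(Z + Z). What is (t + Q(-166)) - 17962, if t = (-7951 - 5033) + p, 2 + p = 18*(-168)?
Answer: -11277375/332 ≈ -33968.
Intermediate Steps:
p = -3026 (p = -2 + 18*(-168) = -2 - 3024 = -3026)
t = -16010 (t = (-7951 - 5033) - 3026 = -12984 - 3026 = -16010)
Q(Z) = 4 - 1/(2*Z) (Q(Z) = 4 - 1/(Z + Z) = 4 - 1/(2*Z))
(t + Q(-166)) - 17962 = (-16010 + (4 - ½/(-166))) - 17962 = (-16010 + (4 - ½*(-1/166))) - 17962 = (-16010 + (4 + 1/332)) - 17962 = (-16010 + 1329/332) - 17962 = -5313991/332 - 17962 = -11277375/332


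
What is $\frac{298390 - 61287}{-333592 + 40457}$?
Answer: $- \frac{237103}{293135} \approx -0.80885$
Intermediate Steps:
$\frac{298390 - 61287}{-333592 + 40457} = \frac{298390 - 61287}{-293135} = \left(298390 - 61287\right) \left(- \frac{1}{293135}\right) = 237103 \left(- \frac{1}{293135}\right) = - \frac{237103}{293135}$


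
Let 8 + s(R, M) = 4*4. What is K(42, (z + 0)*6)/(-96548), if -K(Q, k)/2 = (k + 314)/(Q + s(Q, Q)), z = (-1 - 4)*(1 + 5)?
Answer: 67/1206850 ≈ 5.5516e-5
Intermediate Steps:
s(R, M) = 8 (s(R, M) = -8 + 4*4 = -8 + 16 = 8)
z = -30 (z = -5*6 = -30)
K(Q, k) = -2*(314 + k)/(8 + Q) (K(Q, k) = -2*(k + 314)/(Q + 8) = -2*(314 + k)/(8 + Q))
K(42, (z + 0)*6)/(-96548) = (2*(-314 - (-30 + 0)*6)/(8 + 42))/(-96548) = (2*(-314 - (-30)*6)/50)*(-1/96548) = (2*(1/50)*(-314 - 1*(-180)))*(-1/96548) = (2*(1/50)*(-314 + 180))*(-1/96548) = (2*(1/50)*(-134))*(-1/96548) = -134/25*(-1/96548) = 67/1206850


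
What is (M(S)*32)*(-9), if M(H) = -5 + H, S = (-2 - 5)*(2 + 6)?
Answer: 17568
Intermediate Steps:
S = -56 (S = -7*8 = -56)
(M(S)*32)*(-9) = ((-5 - 56)*32)*(-9) = -61*32*(-9) = -1952*(-9) = 17568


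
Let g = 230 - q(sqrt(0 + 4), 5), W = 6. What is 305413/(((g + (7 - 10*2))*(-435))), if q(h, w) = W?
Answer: -305413/91785 ≈ -3.3275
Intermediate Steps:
q(h, w) = 6
g = 224 (g = 230 - 1*6 = 230 - 6 = 224)
305413/(((g + (7 - 10*2))*(-435))) = 305413/(((224 + (7 - 10*2))*(-435))) = 305413/(((224 + (7 - 20))*(-435))) = 305413/(((224 - 13)*(-435))) = 305413/((211*(-435))) = 305413/(-91785) = 305413*(-1/91785) = -305413/91785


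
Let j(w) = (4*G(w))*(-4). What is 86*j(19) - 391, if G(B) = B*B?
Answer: -497127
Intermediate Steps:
G(B) = B²
j(w) = -16*w² (j(w) = (4*w²)*(-4) = -16*w²)
86*j(19) - 391 = 86*(-16*19²) - 391 = 86*(-16*361) - 391 = 86*(-5776) - 391 = -496736 - 391 = -497127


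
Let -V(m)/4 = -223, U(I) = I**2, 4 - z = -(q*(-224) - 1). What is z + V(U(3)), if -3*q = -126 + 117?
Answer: 223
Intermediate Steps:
q = 3 (q = -(-126 + 117)/3 = -1/3*(-9) = 3)
z = -669 (z = 4 - (-1)*(3*(-224) - 1) = 4 - (-1)*(-672 - 1) = 4 - (-1)*(-673) = 4 - 1*673 = 4 - 673 = -669)
V(m) = 892 (V(m) = -4*(-223) = 892)
z + V(U(3)) = -669 + 892 = 223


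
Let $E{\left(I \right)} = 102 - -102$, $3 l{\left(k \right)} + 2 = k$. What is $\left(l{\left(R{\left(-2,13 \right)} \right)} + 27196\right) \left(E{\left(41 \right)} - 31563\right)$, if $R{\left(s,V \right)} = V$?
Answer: $-852954347$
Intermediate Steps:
$l{\left(k \right)} = - \frac{2}{3} + \frac{k}{3}$
$E{\left(I \right)} = 204$ ($E{\left(I \right)} = 102 + 102 = 204$)
$\left(l{\left(R{\left(-2,13 \right)} \right)} + 27196\right) \left(E{\left(41 \right)} - 31563\right) = \left(\left(- \frac{2}{3} + \frac{1}{3} \cdot 13\right) + 27196\right) \left(204 - 31563\right) = \left(\left(- \frac{2}{3} + \frac{13}{3}\right) + 27196\right) \left(-31359\right) = \left(\frac{11}{3} + 27196\right) \left(-31359\right) = \frac{81599}{3} \left(-31359\right) = -852954347$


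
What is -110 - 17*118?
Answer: -2116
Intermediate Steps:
-110 - 17*118 = -110 - 2006 = -2116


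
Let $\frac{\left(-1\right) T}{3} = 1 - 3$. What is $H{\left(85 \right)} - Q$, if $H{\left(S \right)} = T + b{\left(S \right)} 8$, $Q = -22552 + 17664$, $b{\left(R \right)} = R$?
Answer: $5574$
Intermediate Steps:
$Q = -4888$
$T = 6$ ($T = - 3 \left(1 - 3\right) = \left(-3\right) \left(-2\right) = 6$)
$H{\left(S \right)} = 6 + 8 S$ ($H{\left(S \right)} = 6 + S 8 = 6 + 8 S$)
$H{\left(85 \right)} - Q = \left(6 + 8 \cdot 85\right) - -4888 = \left(6 + 680\right) + 4888 = 686 + 4888 = 5574$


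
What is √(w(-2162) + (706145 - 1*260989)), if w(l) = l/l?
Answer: √445157 ≈ 667.20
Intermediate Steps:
w(l) = 1
√(w(-2162) + (706145 - 1*260989)) = √(1 + (706145 - 1*260989)) = √(1 + (706145 - 260989)) = √(1 + 445156) = √445157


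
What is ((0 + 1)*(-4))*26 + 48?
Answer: -56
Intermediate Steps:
((0 + 1)*(-4))*26 + 48 = (1*(-4))*26 + 48 = -4*26 + 48 = -104 + 48 = -56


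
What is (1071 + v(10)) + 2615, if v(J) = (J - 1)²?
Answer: 3767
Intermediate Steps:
v(J) = (-1 + J)²
(1071 + v(10)) + 2615 = (1071 + (-1 + 10)²) + 2615 = (1071 + 9²) + 2615 = (1071 + 81) + 2615 = 1152 + 2615 = 3767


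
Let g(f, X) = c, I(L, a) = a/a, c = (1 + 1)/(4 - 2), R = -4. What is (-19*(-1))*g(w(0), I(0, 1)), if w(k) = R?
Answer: 19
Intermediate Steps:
w(k) = -4
c = 1 (c = 2/2 = 2*(½) = 1)
I(L, a) = 1
g(f, X) = 1
(-19*(-1))*g(w(0), I(0, 1)) = -19*(-1)*1 = 19*1 = 19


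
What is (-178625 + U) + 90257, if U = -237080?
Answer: -325448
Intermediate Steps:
(-178625 + U) + 90257 = (-178625 - 237080) + 90257 = -415705 + 90257 = -325448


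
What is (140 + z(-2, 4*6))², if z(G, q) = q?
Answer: 26896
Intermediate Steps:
(140 + z(-2, 4*6))² = (140 + 4*6)² = (140 + 24)² = 164² = 26896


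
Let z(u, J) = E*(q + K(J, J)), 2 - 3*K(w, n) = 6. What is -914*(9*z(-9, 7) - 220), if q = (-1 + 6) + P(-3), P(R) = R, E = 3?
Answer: 184628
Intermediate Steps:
K(w, n) = -4/3 (K(w, n) = ⅔ - ⅓*6 = ⅔ - 2 = -4/3)
q = 2 (q = (-1 + 6) - 3 = 5 - 3 = 2)
z(u, J) = 2 (z(u, J) = 3*(2 - 4/3) = 3*(⅔) = 2)
-914*(9*z(-9, 7) - 220) = -914*(9*2 - 220) = -914*(18 - 220) = -914*(-202) = 184628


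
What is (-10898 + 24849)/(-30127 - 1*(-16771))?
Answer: -1993/1908 ≈ -1.0445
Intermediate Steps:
(-10898 + 24849)/(-30127 - 1*(-16771)) = 13951/(-30127 + 16771) = 13951/(-13356) = 13951*(-1/13356) = -1993/1908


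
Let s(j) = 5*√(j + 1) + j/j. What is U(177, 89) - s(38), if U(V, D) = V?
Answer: 176 - 5*√39 ≈ 144.77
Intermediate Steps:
s(j) = 1 + 5*√(1 + j) (s(j) = 5*√(1 + j) + 1 = 1 + 5*√(1 + j))
U(177, 89) - s(38) = 177 - (1 + 5*√(1 + 38)) = 177 - (1 + 5*√39) = 177 + (-1 - 5*√39) = 176 - 5*√39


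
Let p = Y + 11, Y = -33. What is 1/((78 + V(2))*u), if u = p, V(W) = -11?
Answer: -1/1474 ≈ -0.00067843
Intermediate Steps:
p = -22 (p = -33 + 11 = -22)
u = -22
1/((78 + V(2))*u) = 1/((78 - 11)*(-22)) = 1/(67*(-22)) = 1/(-1474) = -1/1474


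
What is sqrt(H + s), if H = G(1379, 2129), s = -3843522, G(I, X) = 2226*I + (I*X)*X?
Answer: sqrt(6249738071) ≈ 79055.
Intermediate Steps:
G(I, X) = 2226*I + I*X**2
H = 6253581593 (H = 1379*(2226 + 2129**2) = 1379*(2226 + 4532641) = 1379*4534867 = 6253581593)
sqrt(H + s) = sqrt(6253581593 - 3843522) = sqrt(6249738071)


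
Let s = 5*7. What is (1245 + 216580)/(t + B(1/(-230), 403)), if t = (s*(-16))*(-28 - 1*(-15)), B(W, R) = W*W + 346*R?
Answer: 11522942500/7761382201 ≈ 1.4847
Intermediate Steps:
s = 35
B(W, R) = W² + 346*R
t = 7280 (t = (35*(-16))*(-28 - 1*(-15)) = -560*(-28 + 15) = -560*(-13) = 7280)
(1245 + 216580)/(t + B(1/(-230), 403)) = (1245 + 216580)/(7280 + ((1/(-230))² + 346*403)) = 217825/(7280 + ((-1/230)² + 139438)) = 217825/(7280 + (1/52900 + 139438)) = 217825/(7280 + 7376270201/52900) = 217825/(7761382201/52900) = 217825*(52900/7761382201) = 11522942500/7761382201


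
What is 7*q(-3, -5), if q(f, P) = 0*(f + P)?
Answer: 0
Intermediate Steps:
q(f, P) = 0 (q(f, P) = 0*(P + f) = 0)
7*q(-3, -5) = 7*0 = 0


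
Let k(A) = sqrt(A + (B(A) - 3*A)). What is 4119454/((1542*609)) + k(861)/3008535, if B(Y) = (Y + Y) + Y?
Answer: 2059727/469539 + sqrt(861)/3008535 ≈ 4.3867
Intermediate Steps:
B(Y) = 3*Y (B(Y) = 2*Y + Y = 3*Y)
k(A) = sqrt(A) (k(A) = sqrt(A + (3*A - 3*A)) = sqrt(A + 0) = sqrt(A))
4119454/((1542*609)) + k(861)/3008535 = 4119454/((1542*609)) + sqrt(861)/3008535 = 4119454/939078 + sqrt(861)*(1/3008535) = 4119454*(1/939078) + sqrt(861)/3008535 = 2059727/469539 + sqrt(861)/3008535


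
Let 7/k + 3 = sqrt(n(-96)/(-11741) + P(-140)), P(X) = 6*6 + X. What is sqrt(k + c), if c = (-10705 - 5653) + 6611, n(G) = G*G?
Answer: sqrt(2)*sqrt((14624*sqrt(11741) - 9747*I*sqrt(307570))/(-3*sqrt(11741) + 2*I*sqrt(307570))) ≈ 0.0031893 - 98.728*I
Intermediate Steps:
n(G) = G**2
c = -9747 (c = -16358 + 6611 = -9747)
P(X) = 36 + X
k = 7/(-3 + 2*I*sqrt(3611179370)/11741) (k = 7/(-3 + sqrt((-96)**2/(-11741) + (36 - 140))) = 7/(-3 + sqrt(9216*(-1/11741) - 104)) = 7/(-3 + sqrt(-9216/11741 - 104)) = 7/(-3 + sqrt(-1230280/11741)) = 7/(-3 + 2*I*sqrt(3611179370)/11741) ≈ -0.18456 - 0.62974*I)
sqrt(k + c) = sqrt(-7*sqrt(11741)/(3*sqrt(11741) - 2*I*sqrt(307570)) - 9747) = sqrt(-9747 - 7*sqrt(11741)/(3*sqrt(11741) - 2*I*sqrt(307570)))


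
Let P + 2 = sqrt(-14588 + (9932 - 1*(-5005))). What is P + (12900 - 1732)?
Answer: 11166 + sqrt(349) ≈ 11185.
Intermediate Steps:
P = -2 + sqrt(349) (P = -2 + sqrt(-14588 + (9932 - 1*(-5005))) = -2 + sqrt(-14588 + (9932 + 5005)) = -2 + sqrt(-14588 + 14937) = -2 + sqrt(349) ≈ 16.682)
P + (12900 - 1732) = (-2 + sqrt(349)) + (12900 - 1732) = (-2 + sqrt(349)) + 11168 = 11166 + sqrt(349)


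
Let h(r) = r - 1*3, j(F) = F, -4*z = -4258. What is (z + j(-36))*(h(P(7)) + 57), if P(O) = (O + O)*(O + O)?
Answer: 257125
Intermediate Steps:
z = 2129/2 (z = -¼*(-4258) = 2129/2 ≈ 1064.5)
P(O) = 4*O² (P(O) = (2*O)*(2*O) = 4*O²)
h(r) = -3 + r (h(r) = r - 3 = -3 + r)
(z + j(-36))*(h(P(7)) + 57) = (2129/2 - 36)*((-3 + 4*7²) + 57) = 2057*((-3 + 4*49) + 57)/2 = 2057*((-3 + 196) + 57)/2 = 2057*(193 + 57)/2 = (2057/2)*250 = 257125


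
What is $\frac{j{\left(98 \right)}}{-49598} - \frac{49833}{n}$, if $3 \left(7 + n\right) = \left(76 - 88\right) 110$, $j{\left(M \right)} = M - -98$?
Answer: $\frac{411921587}{3695051} \approx 111.48$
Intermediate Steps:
$j{\left(M \right)} = 98 + M$ ($j{\left(M \right)} = M + 98 = 98 + M$)
$n = -447$ ($n = -7 + \frac{\left(76 - 88\right) 110}{3} = -7 + \frac{\left(-12\right) 110}{3} = -7 + \frac{1}{3} \left(-1320\right) = -7 - 440 = -447$)
$\frac{j{\left(98 \right)}}{-49598} - \frac{49833}{n} = \frac{98 + 98}{-49598} - \frac{49833}{-447} = 196 \left(- \frac{1}{49598}\right) - - \frac{16611}{149} = - \frac{98}{24799} + \frac{16611}{149} = \frac{411921587}{3695051}$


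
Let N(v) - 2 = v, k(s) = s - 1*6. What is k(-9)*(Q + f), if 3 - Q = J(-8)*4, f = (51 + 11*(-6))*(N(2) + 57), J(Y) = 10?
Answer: 14280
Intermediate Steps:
k(s) = -6 + s (k(s) = s - 6 = -6 + s)
N(v) = 2 + v
f = -915 (f = (51 + 11*(-6))*((2 + 2) + 57) = (51 - 66)*(4 + 57) = -15*61 = -915)
Q = -37 (Q = 3 - 10*4 = 3 - 1*40 = 3 - 40 = -37)
k(-9)*(Q + f) = (-6 - 9)*(-37 - 915) = -15*(-952) = 14280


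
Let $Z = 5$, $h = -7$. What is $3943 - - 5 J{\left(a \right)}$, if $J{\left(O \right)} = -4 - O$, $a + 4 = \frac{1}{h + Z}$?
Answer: $\frac{7891}{2} \approx 3945.5$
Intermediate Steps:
$a = - \frac{9}{2}$ ($a = -4 + \frac{1}{-7 + 5} = -4 + \frac{1}{-2} = -4 - \frac{1}{2} = - \frac{9}{2} \approx -4.5$)
$3943 - - 5 J{\left(a \right)} = 3943 - - 5 \left(-4 - - \frac{9}{2}\right) = 3943 - - 5 \left(-4 + \frac{9}{2}\right) = 3943 - \left(-5\right) \frac{1}{2} = 3943 - - \frac{5}{2} = 3943 + \frac{5}{2} = \frac{7891}{2}$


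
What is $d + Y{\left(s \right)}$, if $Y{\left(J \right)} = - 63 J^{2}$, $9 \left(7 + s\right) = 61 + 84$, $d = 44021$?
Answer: $\frac{349121}{9} \approx 38791.0$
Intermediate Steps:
$s = \frac{82}{9}$ ($s = -7 + \frac{61 + 84}{9} = -7 + \frac{1}{9} \cdot 145 = -7 + \frac{145}{9} = \frac{82}{9} \approx 9.1111$)
$d + Y{\left(s \right)} = 44021 - 63 \left(\frac{82}{9}\right)^{2} = 44021 - \frac{47068}{9} = \frac{349121}{9}$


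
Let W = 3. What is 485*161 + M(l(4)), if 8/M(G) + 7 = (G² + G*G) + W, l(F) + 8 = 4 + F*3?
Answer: 2420637/31 ≈ 78085.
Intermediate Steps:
l(F) = -4 + 3*F (l(F) = -8 + (4 + F*3) = -8 + (4 + 3*F) = -4 + 3*F)
M(G) = 8/(-4 + 2*G²) (M(G) = 8/(-7 + ((G² + G*G) + 3)) = 8/(-7 + ((G² + G²) + 3)) = 8/(-7 + (2*G² + 3)) = 8/(-7 + (3 + 2*G²)) = 8/(-4 + 2*G²))
485*161 + M(l(4)) = 485*161 + 4/(-2 + (-4 + 3*4)²) = 78085 + 4/(-2 + (-4 + 12)²) = 78085 + 4/(-2 + 8²) = 78085 + 4/(-2 + 64) = 78085 + 4/62 = 78085 + 4*(1/62) = 78085 + 2/31 = 2420637/31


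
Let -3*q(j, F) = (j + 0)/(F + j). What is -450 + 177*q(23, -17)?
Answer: -4057/6 ≈ -676.17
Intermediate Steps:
q(j, F) = -j/(3*(F + j)) (q(j, F) = -(j + 0)/(3*(F + j)) = -j/(3*(F + j)))
-450 + 177*q(23, -17) = -450 + 177*(-1*23/(3*(-17) + 3*23)) = -450 + 177*(-1*23/(-51 + 69)) = -450 + 177*(-1*23/18) = -450 + 177*(-1*23*1/18) = -450 + 177*(-23/18) = -450 - 1357/6 = -4057/6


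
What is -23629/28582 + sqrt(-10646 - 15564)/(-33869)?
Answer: -23629/28582 - I*sqrt(26210)/33869 ≈ -0.82671 - 0.00478*I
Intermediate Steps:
-23629/28582 + sqrt(-10646 - 15564)/(-33869) = -23629*1/28582 + sqrt(-26210)*(-1/33869) = -23629/28582 + (I*sqrt(26210))*(-1/33869) = -23629/28582 - I*sqrt(26210)/33869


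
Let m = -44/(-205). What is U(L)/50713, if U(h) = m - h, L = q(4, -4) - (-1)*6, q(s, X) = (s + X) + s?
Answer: -2006/10396165 ≈ -0.00019296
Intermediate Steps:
q(s, X) = X + 2*s (q(s, X) = (X + s) + s = X + 2*s)
m = 44/205 (m = -44*(-1/205) = 44/205 ≈ 0.21463)
L = 10 (L = (-4 + 2*4) - (-1)*6 = (-4 + 8) - 1*(-6) = 4 + 6 = 10)
U(h) = 44/205 - h
U(L)/50713 = (44/205 - 1*10)/50713 = (44/205 - 10)*(1/50713) = -2006/205*1/50713 = -2006/10396165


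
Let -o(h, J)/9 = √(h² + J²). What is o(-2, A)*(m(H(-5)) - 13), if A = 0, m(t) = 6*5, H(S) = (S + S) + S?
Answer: -306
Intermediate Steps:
H(S) = 3*S (H(S) = 2*S + S = 3*S)
m(t) = 30
o(h, J) = -9*√(J² + h²) (o(h, J) = -9*√(h² + J²) = -9*√(J² + h²))
o(-2, A)*(m(H(-5)) - 13) = (-9*√(0² + (-2)²))*(30 - 13) = -9*√(0 + 4)*17 = -9*√4*17 = -9*2*17 = -18*17 = -306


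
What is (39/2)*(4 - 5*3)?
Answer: -429/2 ≈ -214.50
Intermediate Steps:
(39/2)*(4 - 5*3) = (39*(½))*(4 - 15) = (39/2)*(-11) = -429/2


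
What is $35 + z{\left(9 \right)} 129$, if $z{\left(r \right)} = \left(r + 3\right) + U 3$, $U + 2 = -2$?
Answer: $35$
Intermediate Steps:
$U = -4$ ($U = -2 - 2 = -4$)
$z{\left(r \right)} = -9 + r$ ($z{\left(r \right)} = \left(r + 3\right) - 12 = \left(3 + r\right) - 12 = -9 + r$)
$35 + z{\left(9 \right)} 129 = 35 + \left(-9 + 9\right) 129 = 35 + 0 \cdot 129 = 35 + 0 = 35$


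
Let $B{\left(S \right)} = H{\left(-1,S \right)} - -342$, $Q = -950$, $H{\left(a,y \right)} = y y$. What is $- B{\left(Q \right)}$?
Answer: $-902842$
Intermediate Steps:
$H{\left(a,y \right)} = y^{2}$
$B{\left(S \right)} = 342 + S^{2}$ ($B{\left(S \right)} = S^{2} - -342 = S^{2} + 342 = 342 + S^{2}$)
$- B{\left(Q \right)} = - (342 + \left(-950\right)^{2}) = - (342 + 902500) = \left(-1\right) 902842 = -902842$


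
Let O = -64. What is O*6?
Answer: -384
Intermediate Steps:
O*6 = -64*6 = -384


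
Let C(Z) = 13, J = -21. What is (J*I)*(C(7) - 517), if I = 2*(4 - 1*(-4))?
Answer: 169344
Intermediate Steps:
I = 16 (I = 2*(4 + 4) = 2*8 = 16)
(J*I)*(C(7) - 517) = (-21*16)*(13 - 517) = -336*(-504) = 169344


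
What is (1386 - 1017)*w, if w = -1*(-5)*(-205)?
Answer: -378225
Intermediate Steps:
w = -1025 (w = 5*(-205) = -1025)
(1386 - 1017)*w = (1386 - 1017)*(-1025) = 369*(-1025) = -378225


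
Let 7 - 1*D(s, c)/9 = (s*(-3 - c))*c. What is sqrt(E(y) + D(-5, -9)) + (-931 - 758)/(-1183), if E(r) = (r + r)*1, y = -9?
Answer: 1689/1183 + 3*I*sqrt(265) ≈ 1.4277 + 48.836*I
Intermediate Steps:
E(r) = 2*r (E(r) = (2*r)*1 = 2*r)
D(s, c) = 63 - 9*c*s*(-3 - c) (D(s, c) = 63 - 9*s*(-3 - c)*c = 63 - 9*c*s*(-3 - c))
sqrt(E(y) + D(-5, -9)) + (-931 - 758)/(-1183) = sqrt(2*(-9) + (63 + 9*(-5)*(-9)**2 + 27*(-9)*(-5))) + (-931 - 758)/(-1183) = sqrt(-18 + (63 + 9*(-5)*81 + 1215)) - 1689*(-1/1183) = sqrt(-18 + (63 - 3645 + 1215)) + 1689/1183 = sqrt(-18 - 2367) + 1689/1183 = sqrt(-2385) + 1689/1183 = 3*I*sqrt(265) + 1689/1183 = 1689/1183 + 3*I*sqrt(265)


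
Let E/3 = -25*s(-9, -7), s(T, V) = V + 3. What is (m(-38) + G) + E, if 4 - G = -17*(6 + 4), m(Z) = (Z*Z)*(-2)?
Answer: -2414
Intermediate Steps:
m(Z) = -2*Z² (m(Z) = Z²*(-2) = -2*Z²)
s(T, V) = 3 + V
E = 300 (E = 3*(-25*(3 - 7)) = 3*(-25*(-4)) = 3*100 = 300)
G = 174 (G = 4 - (-17)*1*(6 + 4) = 4 - (-17)*1*10 = 4 - (-17)*10 = 4 - 1*(-170) = 4 + 170 = 174)
(m(-38) + G) + E = (-2*(-38)² + 174) + 300 = (-2*1444 + 174) + 300 = (-2888 + 174) + 300 = -2714 + 300 = -2414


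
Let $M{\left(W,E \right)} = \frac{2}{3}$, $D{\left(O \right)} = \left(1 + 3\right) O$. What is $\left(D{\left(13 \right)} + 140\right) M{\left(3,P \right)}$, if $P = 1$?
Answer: $128$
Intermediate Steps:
$D{\left(O \right)} = 4 O$
$M{\left(W,E \right)} = \frac{2}{3}$ ($M{\left(W,E \right)} = 2 \cdot \frac{1}{3} = \frac{2}{3}$)
$\left(D{\left(13 \right)} + 140\right) M{\left(3,P \right)} = \left(4 \cdot 13 + 140\right) \frac{2}{3} = \left(52 + 140\right) \frac{2}{3} = 192 \cdot \frac{2}{3} = 128$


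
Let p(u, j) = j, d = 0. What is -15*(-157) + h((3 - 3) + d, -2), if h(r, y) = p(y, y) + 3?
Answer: 2356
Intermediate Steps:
h(r, y) = 3 + y (h(r, y) = y + 3 = 3 + y)
-15*(-157) + h((3 - 3) + d, -2) = -15*(-157) + (3 - 2) = 2355 + 1 = 2356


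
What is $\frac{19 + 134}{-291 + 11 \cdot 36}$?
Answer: $\frac{51}{35} \approx 1.4571$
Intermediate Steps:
$\frac{19 + 134}{-291 + 11 \cdot 36} = \frac{153}{-291 + 396} = \frac{153}{105} = 153 \cdot \frac{1}{105} = \frac{51}{35}$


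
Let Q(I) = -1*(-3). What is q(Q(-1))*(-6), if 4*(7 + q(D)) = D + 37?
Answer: -18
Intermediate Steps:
Q(I) = 3
q(D) = 9/4 + D/4 (q(D) = -7 + (D + 37)/4 = -7 + (37 + D)/4 = -7 + (37/4 + D/4) = 9/4 + D/4)
q(Q(-1))*(-6) = (9/4 + (¼)*3)*(-6) = (9/4 + ¾)*(-6) = 3*(-6) = -18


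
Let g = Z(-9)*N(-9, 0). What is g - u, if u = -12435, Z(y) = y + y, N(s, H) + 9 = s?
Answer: 12759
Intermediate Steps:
N(s, H) = -9 + s
Z(y) = 2*y
g = 324 (g = (2*(-9))*(-9 - 9) = -18*(-18) = 324)
g - u = 324 - 1*(-12435) = 324 + 12435 = 12759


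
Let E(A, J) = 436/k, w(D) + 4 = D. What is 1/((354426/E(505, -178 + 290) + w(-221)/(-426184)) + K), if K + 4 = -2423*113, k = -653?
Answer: -46454056/37378285075631 ≈ -1.2428e-6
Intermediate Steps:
w(D) = -4 + D
E(A, J) = -436/653 (E(A, J) = 436/(-653) = 436*(-1/653) = -436/653)
K = -273803 (K = -4 - 2423*113 = -4 - 273799 = -273803)
1/((354426/E(505, -178 + 290) + w(-221)/(-426184)) + K) = 1/((354426/(-436/653) + (-4 - 221)/(-426184)) - 273803) = 1/((354426*(-653/436) - 225*(-1/426184)) - 273803) = 1/((-115720089/218 + 225/426184) - 273803) = 1/(-24659025180663/46454056 - 273803) = 1/(-37378285075631/46454056) = -46454056/37378285075631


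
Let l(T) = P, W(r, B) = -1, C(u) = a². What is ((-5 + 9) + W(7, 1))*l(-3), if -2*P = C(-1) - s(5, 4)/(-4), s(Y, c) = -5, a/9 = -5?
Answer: -24285/8 ≈ -3035.6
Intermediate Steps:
a = -45 (a = 9*(-5) = -45)
C(u) = 2025 (C(u) = (-45)² = 2025)
P = -8095/8 (P = -(2025 - (-5)/(-4))/2 = -(2025 - (-5)*(-1)/4)/2 = -(2025 - 1*5/4)/2 = -(2025 - 5/4)/2 = -½*8095/4 = -8095/8 ≈ -1011.9)
l(T) = -8095/8
((-5 + 9) + W(7, 1))*l(-3) = ((-5 + 9) - 1)*(-8095/8) = (4 - 1)*(-8095/8) = 3*(-8095/8) = -24285/8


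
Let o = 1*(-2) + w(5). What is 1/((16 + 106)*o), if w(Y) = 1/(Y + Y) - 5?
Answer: -5/4209 ≈ -0.0011879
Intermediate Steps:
w(Y) = -5 + 1/(2*Y) (w(Y) = 1/(2*Y) - 5 = -5 + 1/(2*Y))
o = -69/10 (o = 1*(-2) + (-5 + (½)/5) = -2 + (-5 + (½)*(⅕)) = -2 + (-5 + ⅒) = -2 - 49/10 = -69/10 ≈ -6.9000)
1/((16 + 106)*o) = 1/((16 + 106)*(-69/10)) = 1/(122*(-69/10)) = 1/(-4209/5) = -5/4209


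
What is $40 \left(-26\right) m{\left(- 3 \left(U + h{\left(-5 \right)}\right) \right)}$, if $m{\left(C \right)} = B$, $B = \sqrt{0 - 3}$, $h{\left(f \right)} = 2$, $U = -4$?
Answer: $- 1040 i \sqrt{3} \approx - 1801.3 i$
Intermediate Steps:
$B = i \sqrt{3}$ ($B = \sqrt{-3} = i \sqrt{3} \approx 1.732 i$)
$m{\left(C \right)} = i \sqrt{3}$
$40 \left(-26\right) m{\left(- 3 \left(U + h{\left(-5 \right)}\right) \right)} = 40 \left(-26\right) i \sqrt{3} = - 1040 i \sqrt{3}$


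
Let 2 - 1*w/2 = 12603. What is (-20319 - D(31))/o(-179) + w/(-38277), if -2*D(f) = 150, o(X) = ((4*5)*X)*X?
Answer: 3843766513/6132166785 ≈ 0.62682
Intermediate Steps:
w = -25202 (w = 4 - 2*12603 = 4 - 25206 = -25202)
o(X) = 20*X² (o(X) = (20*X)*X = 20*X²)
D(f) = -75 (D(f) = -½*150 = -75)
(-20319 - D(31))/o(-179) + w/(-38277) = (-20319 - 1*(-75))/((20*(-179)²)) - 25202/(-38277) = (-20319 + 75)/((20*32041)) - 25202*(-1/38277) = -20244/640820 + 25202/38277 = -20244*1/640820 + 25202/38277 = -5061/160205 + 25202/38277 = 3843766513/6132166785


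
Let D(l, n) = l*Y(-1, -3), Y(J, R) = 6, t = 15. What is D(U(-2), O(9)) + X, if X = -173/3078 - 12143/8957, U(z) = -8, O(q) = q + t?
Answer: -1362268723/27569646 ≈ -49.412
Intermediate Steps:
O(q) = 15 + q (O(q) = q + 15 = 15 + q)
D(l, n) = 6*l (D(l, n) = l*6 = 6*l)
X = -38925715/27569646 (X = -173*1/3078 - 12143*1/8957 = -173/3078 - 12143/8957 = -38925715/27569646 ≈ -1.4119)
D(U(-2), O(9)) + X = 6*(-8) - 38925715/27569646 = -48 - 38925715/27569646 = -1362268723/27569646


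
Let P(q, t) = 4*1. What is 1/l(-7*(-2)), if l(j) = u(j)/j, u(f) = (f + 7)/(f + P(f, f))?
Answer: 12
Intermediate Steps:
P(q, t) = 4
u(f) = (7 + f)/(4 + f) (u(f) = (f + 7)/(f + 4) = (7 + f)/(4 + f))
l(j) = (7 + j)/(j*(4 + j)) (l(j) = ((7 + j)/(4 + j))/j = (7 + j)/(j*(4 + j)))
1/l(-7*(-2)) = 1/((7 - 7*(-2))/(((-7*(-2)))*(4 - 7*(-2)))) = 1/((7 + 14)/(14*(4 + 14))) = 1/((1/14)*21/18) = 1/((1/14)*(1/18)*21) = 1/(1/12) = 12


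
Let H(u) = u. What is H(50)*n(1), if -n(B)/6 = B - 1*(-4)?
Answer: -1500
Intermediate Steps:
n(B) = -24 - 6*B (n(B) = -6*(B - 1*(-4)) = -6*(B + 4) = -6*(4 + B) = -24 - 6*B)
H(50)*n(1) = 50*(-24 - 6*1) = 50*(-24 - 6) = 50*(-30) = -1500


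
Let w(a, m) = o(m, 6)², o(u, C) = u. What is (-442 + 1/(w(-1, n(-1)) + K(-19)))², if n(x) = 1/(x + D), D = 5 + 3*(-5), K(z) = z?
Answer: 1031924810569/5280804 ≈ 1.9541e+5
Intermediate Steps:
D = -10 (D = 5 - 15 = -10)
n(x) = 1/(-10 + x) (n(x) = 1/(x - 10) = 1/(-10 + x))
w(a, m) = m²
(-442 + 1/(w(-1, n(-1)) + K(-19)))² = (-442 + 1/((1/(-10 - 1))² - 19))² = (-442 + 1/((1/(-11))² - 19))² = (-442 + 1/((-1/11)² - 19))² = (-442 + 1/(1/121 - 19))² = (-442 + 1/(-2298/121))² = (-442 - 121/2298)² = (-1015837/2298)² = 1031924810569/5280804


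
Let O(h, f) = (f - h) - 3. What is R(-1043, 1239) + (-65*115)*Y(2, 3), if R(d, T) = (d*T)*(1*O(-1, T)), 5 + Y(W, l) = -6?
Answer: -1598464424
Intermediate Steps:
Y(W, l) = -11 (Y(W, l) = -5 - 6 = -11)
O(h, f) = -3 + f - h
R(d, T) = T*d*(-2 + T) (R(d, T) = (d*T)*(1*(-3 + T - 1*(-1))) = (T*d)*(1*(-3 + T + 1)) = (T*d)*(1*(-2 + T)) = (T*d)*(-2 + T) = T*d*(-2 + T))
R(-1043, 1239) + (-65*115)*Y(2, 3) = 1239*(-1043)*(-2 + 1239) - 65*115*(-11) = 1239*(-1043)*1237 - 7475*(-11) = -1598546649 + 82225 = -1598464424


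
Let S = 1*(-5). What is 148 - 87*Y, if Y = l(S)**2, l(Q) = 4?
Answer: -1244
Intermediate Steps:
S = -5
Y = 16 (Y = 4**2 = 16)
148 - 87*Y = 148 - 87*16 = 148 - 1392 = -1244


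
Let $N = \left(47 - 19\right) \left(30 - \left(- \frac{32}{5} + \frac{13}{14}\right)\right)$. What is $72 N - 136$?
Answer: $\frac{356872}{5} \approx 71374.0$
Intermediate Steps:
$N = \frac{4966}{5}$ ($N = 28 \left(30 - - \frac{383}{70}\right) = 28 \left(30 + \left(\frac{32}{5} - \frac{13}{14}\right)\right) = 28 \left(30 + \frac{383}{70}\right) = 28 \cdot \frac{2483}{70} = \frac{4966}{5} \approx 993.2$)
$72 N - 136 = 72 \cdot \frac{4966}{5} - 136 = \frac{357552}{5} - 136 = \frac{356872}{5}$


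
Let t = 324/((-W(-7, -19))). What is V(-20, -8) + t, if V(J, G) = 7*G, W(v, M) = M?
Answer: -740/19 ≈ -38.947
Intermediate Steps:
t = 324/19 (t = 324/((-1*(-19))) = 324/19 ≈ 17.053)
V(-20, -8) + t = 7*(-8) + 324/19 = -56 + 324/19 = -740/19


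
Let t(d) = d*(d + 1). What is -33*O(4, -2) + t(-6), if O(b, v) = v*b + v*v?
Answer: 162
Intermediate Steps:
O(b, v) = v² + b*v (O(b, v) = b*v + v² = v² + b*v)
t(d) = d*(1 + d)
-33*O(4, -2) + t(-6) = -(-66)*(4 - 2) - 6*(1 - 6) = -(-66)*2 - 6*(-5) = -33*(-4) + 30 = 132 + 30 = 162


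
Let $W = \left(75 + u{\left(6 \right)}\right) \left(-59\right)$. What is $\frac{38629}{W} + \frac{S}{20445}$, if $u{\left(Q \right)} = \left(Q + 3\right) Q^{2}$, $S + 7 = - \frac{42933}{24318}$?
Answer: $- \frac{304930833743}{185780157570} \approx -1.6414$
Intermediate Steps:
$S = - \frac{71053}{8106}$ ($S = -7 - \frac{42933}{24318} = -7 - \frac{14311}{8106} = - \frac{71053}{8106} \approx -8.7655$)
$u{\left(Q \right)} = Q^{2} \left(3 + Q\right)$ ($u{\left(Q \right)} = \left(3 + Q\right) Q^{2} = Q^{2} \left(3 + Q\right)$)
$W = -23541$ ($W = \left(75 + 6^{2} \left(3 + 6\right)\right) \left(-59\right) = \left(75 + 36 \cdot 9\right) \left(-59\right) = \left(75 + 324\right) \left(-59\right) = 399 \left(-59\right) = -23541$)
$\frac{38629}{W} + \frac{S}{20445} = \frac{38629}{-23541} - \frac{71053}{8106 \cdot 20445} = 38629 \left(- \frac{1}{23541}\right) - \frac{71053}{165727170} = - \frac{38629}{23541} - \frac{71053}{165727170} = - \frac{304930833743}{185780157570}$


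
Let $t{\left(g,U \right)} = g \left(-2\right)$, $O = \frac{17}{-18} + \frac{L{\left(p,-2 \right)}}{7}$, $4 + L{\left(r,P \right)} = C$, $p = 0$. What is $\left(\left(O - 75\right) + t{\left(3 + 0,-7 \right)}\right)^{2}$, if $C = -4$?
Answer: $\frac{109599961}{15876} \approx 6903.5$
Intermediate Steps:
$L{\left(r,P \right)} = -8$ ($L{\left(r,P \right)} = -4 - 4 = -8$)
$O = - \frac{263}{126}$ ($O = \frac{17}{-18} - \frac{8}{7} = 17 \left(- \frac{1}{18}\right) - \frac{8}{7} = - \frac{17}{18} - \frac{8}{7} = - \frac{263}{126} \approx -2.0873$)
$t{\left(g,U \right)} = - 2 g$
$\left(\left(O - 75\right) + t{\left(3 + 0,-7 \right)}\right)^{2} = \left(\left(- \frac{263}{126} - 75\right) - 2 \left(3 + 0\right)\right)^{2} = \left(- \frac{9713}{126} - 6\right)^{2} = \left(- \frac{10469}{126}\right)^{2} = \frac{109599961}{15876}$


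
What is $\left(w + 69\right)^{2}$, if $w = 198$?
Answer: $71289$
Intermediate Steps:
$\left(w + 69\right)^{2} = \left(198 + 69\right)^{2} = 267^{2} = 71289$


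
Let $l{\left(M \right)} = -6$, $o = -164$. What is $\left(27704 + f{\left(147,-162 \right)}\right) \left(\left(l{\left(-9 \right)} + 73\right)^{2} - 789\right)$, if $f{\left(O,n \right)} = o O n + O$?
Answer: $14553383900$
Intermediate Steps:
$f{\left(O,n \right)} = O - 164 O n$ ($f{\left(O,n \right)} = - 164 O n + O = O - 164 O n$)
$\left(27704 + f{\left(147,-162 \right)}\right) \left(\left(l{\left(-9 \right)} + 73\right)^{2} - 789\right) = \left(27704 + 147 \left(1 - -26568\right)\right) \left(\left(-6 + 73\right)^{2} - 789\right) = \left(27704 + 147 \left(1 + 26568\right)\right) \left(67^{2} - 789\right) = \left(27704 + 147 \cdot 26569\right) \left(4489 - 789\right) = \left(27704 + 3905643\right) 3700 = 3933347 \cdot 3700 = 14553383900$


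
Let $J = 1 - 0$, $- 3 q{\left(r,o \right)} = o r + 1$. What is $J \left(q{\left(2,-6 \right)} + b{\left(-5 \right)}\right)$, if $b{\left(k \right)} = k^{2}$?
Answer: $\frac{86}{3} \approx 28.667$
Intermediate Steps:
$q{\left(r,o \right)} = - \frac{1}{3} - \frac{o r}{3}$ ($q{\left(r,o \right)} = - \frac{o r + 1}{3} = - \frac{1 + o r}{3} = - \frac{1}{3} - \frac{o r}{3}$)
$J = 1$ ($J = 1 + 0 = 1$)
$J \left(q{\left(2,-6 \right)} + b{\left(-5 \right)}\right) = 1 \left(\left(- \frac{1}{3} - \left(-2\right) 2\right) + \left(-5\right)^{2}\right) = 1 \left(\left(- \frac{1}{3} + 4\right) + 25\right) = 1 \left(\frac{11}{3} + 25\right) = 1 \cdot \frac{86}{3} = \frac{86}{3}$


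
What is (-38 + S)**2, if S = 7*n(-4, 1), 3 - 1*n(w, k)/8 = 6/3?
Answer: 324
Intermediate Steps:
n(w, k) = 8 (n(w, k) = 24 - 48/3 = 24 - 8*2 = 24 - 16 = 8)
S = 56 (S = 7*8 = 56)
(-38 + S)**2 = (-38 + 56)**2 = 18**2 = 324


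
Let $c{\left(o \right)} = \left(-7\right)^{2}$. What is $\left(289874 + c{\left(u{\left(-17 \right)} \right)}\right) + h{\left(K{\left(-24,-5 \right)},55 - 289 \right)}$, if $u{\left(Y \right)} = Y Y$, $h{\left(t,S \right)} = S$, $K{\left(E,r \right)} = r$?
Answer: $289689$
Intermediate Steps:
$u{\left(Y \right)} = Y^{2}$
$c{\left(o \right)} = 49$
$\left(289874 + c{\left(u{\left(-17 \right)} \right)}\right) + h{\left(K{\left(-24,-5 \right)},55 - 289 \right)} = \left(289874 + 49\right) + \left(55 - 289\right) = 289923 + \left(55 - 289\right) = 289923 - 234 = 289689$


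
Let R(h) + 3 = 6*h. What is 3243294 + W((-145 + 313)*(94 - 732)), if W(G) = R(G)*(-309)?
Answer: 201963357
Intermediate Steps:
R(h) = -3 + 6*h
W(G) = 927 - 1854*G (W(G) = (-3 + 6*G)*(-309) = 927 - 1854*G)
3243294 + W((-145 + 313)*(94 - 732)) = 3243294 + (927 - 1854*(-145 + 313)*(94 - 732)) = 3243294 + (927 - 311472*(-638)) = 3243294 + (927 - 1854*(-107184)) = 3243294 + (927 + 198719136) = 3243294 + 198720063 = 201963357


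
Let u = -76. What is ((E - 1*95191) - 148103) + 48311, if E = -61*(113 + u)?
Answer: -197240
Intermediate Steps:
E = -2257 (E = -61*(113 - 76) = -61*37 = -2257)
((E - 1*95191) - 148103) + 48311 = ((-2257 - 1*95191) - 148103) + 48311 = ((-2257 - 95191) - 148103) + 48311 = (-97448 - 148103) + 48311 = -245551 + 48311 = -197240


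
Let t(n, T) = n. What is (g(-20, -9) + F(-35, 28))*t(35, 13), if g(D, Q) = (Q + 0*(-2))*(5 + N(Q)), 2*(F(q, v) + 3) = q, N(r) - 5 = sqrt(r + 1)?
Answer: -7735/2 - 630*I*sqrt(2) ≈ -3867.5 - 890.95*I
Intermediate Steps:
N(r) = 5 + sqrt(1 + r) (N(r) = 5 + sqrt(r + 1) = 5 + sqrt(1 + r))
F(q, v) = -3 + q/2
g(D, Q) = Q*(10 + sqrt(1 + Q)) (g(D, Q) = (Q + 0*(-2))*(5 + (5 + sqrt(1 + Q))) = (Q + 0)*(10 + sqrt(1 + Q)) = Q*(10 + sqrt(1 + Q)))
(g(-20, -9) + F(-35, 28))*t(35, 13) = (-9*(10 + sqrt(1 - 9)) + (-3 + (1/2)*(-35)))*35 = (-9*(10 + sqrt(-8)) + (-3 - 35/2))*35 = (-9*(10 + 2*I*sqrt(2)) - 41/2)*35 = ((-90 - 18*I*sqrt(2)) - 41/2)*35 = (-221/2 - 18*I*sqrt(2))*35 = -7735/2 - 630*I*sqrt(2)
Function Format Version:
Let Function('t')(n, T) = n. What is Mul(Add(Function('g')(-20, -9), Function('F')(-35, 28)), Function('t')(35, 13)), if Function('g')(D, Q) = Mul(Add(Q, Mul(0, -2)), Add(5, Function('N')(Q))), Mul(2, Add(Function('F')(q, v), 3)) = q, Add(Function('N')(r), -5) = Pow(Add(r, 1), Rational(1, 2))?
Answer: Add(Rational(-7735, 2), Mul(-630, I, Pow(2, Rational(1, 2)))) ≈ Add(-3867.5, Mul(-890.95, I))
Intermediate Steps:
Function('N')(r) = Add(5, Pow(Add(1, r), Rational(1, 2))) (Function('N')(r) = Add(5, Pow(Add(r, 1), Rational(1, 2))) = Add(5, Pow(Add(1, r), Rational(1, 2))))
Function('F')(q, v) = Add(-3, Mul(Rational(1, 2), q))
Function('g')(D, Q) = Mul(Q, Add(10, Pow(Add(1, Q), Rational(1, 2)))) (Function('g')(D, Q) = Mul(Add(Q, Mul(0, -2)), Add(5, Add(5, Pow(Add(1, Q), Rational(1, 2))))) = Mul(Add(Q, 0), Add(10, Pow(Add(1, Q), Rational(1, 2)))) = Mul(Q, Add(10, Pow(Add(1, Q), Rational(1, 2)))))
Mul(Add(Function('g')(-20, -9), Function('F')(-35, 28)), Function('t')(35, 13)) = Mul(Add(Mul(-9, Add(10, Pow(Add(1, -9), Rational(1, 2)))), Add(-3, Mul(Rational(1, 2), -35))), 35) = Mul(Add(Mul(-9, Add(10, Pow(-8, Rational(1, 2)))), Add(-3, Rational(-35, 2))), 35) = Mul(Add(Mul(-9, Add(10, Mul(2, I, Pow(2, Rational(1, 2))))), Rational(-41, 2)), 35) = Mul(Add(Add(-90, Mul(-18, I, Pow(2, Rational(1, 2)))), Rational(-41, 2)), 35) = Mul(Add(Rational(-221, 2), Mul(-18, I, Pow(2, Rational(1, 2)))), 35) = Add(Rational(-7735, 2), Mul(-630, I, Pow(2, Rational(1, 2))))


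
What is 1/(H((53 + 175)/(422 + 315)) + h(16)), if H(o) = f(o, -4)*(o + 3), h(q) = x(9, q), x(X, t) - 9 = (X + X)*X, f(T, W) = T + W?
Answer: 543169/86247819 ≈ 0.0062978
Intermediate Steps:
x(X, t) = 9 + 2*X**2 (x(X, t) = 9 + (X + X)*X = 9 + (2*X)*X = 9 + 2*X**2)
h(q) = 171 (h(q) = 9 + 2*9**2 = 9 + 2*81 = 9 + 162 = 171)
H(o) = (-4 + o)*(3 + o) (H(o) = (o - 4)*(o + 3) = (-4 + o)*(3 + o))
1/(H((53 + 175)/(422 + 315)) + h(16)) = 1/((-4 + (53 + 175)/(422 + 315))*(3 + (53 + 175)/(422 + 315)) + 171) = 1/((-4 + 228/737)*(3 + 228/737) + 171) = 1/(-2720/737*2439/737 + 171) = 1/(-6634080/543169 + 171) = 1/(86247819/543169) = 543169/86247819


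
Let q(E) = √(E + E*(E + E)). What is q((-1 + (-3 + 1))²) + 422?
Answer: 422 + 3*√19 ≈ 435.08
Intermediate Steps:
q(E) = √(E + 2*E²) (q(E) = √(E + E*(2*E)) = √(E + 2*E²))
q((-1 + (-3 + 1))²) + 422 = √((-1 + (-3 + 1))²*(1 + 2*(-1 + (-3 + 1))²)) + 422 = √((-1 - 2)²*(1 + 2*(-1 - 2)²)) + 422 = √((-3)²*(1 + 2*(-3)²)) + 422 = √(9*(1 + 2*9)) + 422 = √(9*(1 + 18)) + 422 = √(9*19) + 422 = √171 + 422 = 3*√19 + 422 = 422 + 3*√19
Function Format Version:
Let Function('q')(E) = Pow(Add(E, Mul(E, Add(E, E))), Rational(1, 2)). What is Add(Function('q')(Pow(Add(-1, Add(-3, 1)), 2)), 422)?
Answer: Add(422, Mul(3, Pow(19, Rational(1, 2)))) ≈ 435.08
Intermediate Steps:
Function('q')(E) = Pow(Add(E, Mul(2, Pow(E, 2))), Rational(1, 2)) (Function('q')(E) = Pow(Add(E, Mul(E, Mul(2, E))), Rational(1, 2)) = Pow(Add(E, Mul(2, Pow(E, 2))), Rational(1, 2)))
Add(Function('q')(Pow(Add(-1, Add(-3, 1)), 2)), 422) = Add(Pow(Mul(Pow(Add(-1, Add(-3, 1)), 2), Add(1, Mul(2, Pow(Add(-1, Add(-3, 1)), 2)))), Rational(1, 2)), 422) = Add(Pow(Mul(Pow(Add(-1, -2), 2), Add(1, Mul(2, Pow(Add(-1, -2), 2)))), Rational(1, 2)), 422) = Add(Pow(Mul(Pow(-3, 2), Add(1, Mul(2, Pow(-3, 2)))), Rational(1, 2)), 422) = Add(Pow(Mul(9, Add(1, Mul(2, 9))), Rational(1, 2)), 422) = Add(Pow(Mul(9, Add(1, 18)), Rational(1, 2)), 422) = Add(Pow(Mul(9, 19), Rational(1, 2)), 422) = Add(Pow(171, Rational(1, 2)), 422) = Add(Mul(3, Pow(19, Rational(1, 2))), 422) = Add(422, Mul(3, Pow(19, Rational(1, 2))))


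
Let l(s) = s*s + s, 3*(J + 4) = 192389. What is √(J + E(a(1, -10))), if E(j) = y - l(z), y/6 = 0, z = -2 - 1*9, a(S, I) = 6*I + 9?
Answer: √576141/3 ≈ 253.01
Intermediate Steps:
J = 192377/3 (J = -4 + (⅓)*192389 = -4 + 192389/3 = 192377/3 ≈ 64126.)
a(S, I) = 9 + 6*I
z = -11 (z = -2 - 9 = -11)
l(s) = s + s² (l(s) = s² + s = s + s²)
y = 0 (y = 6*0 = 0)
E(j) = -110 (E(j) = 0 - (-11)*(1 - 11) = 0 - (-11)*(-10) = 0 - 1*110 = 0 - 110 = -110)
√(J + E(a(1, -10))) = √(192377/3 - 110) = √(192047/3) = √576141/3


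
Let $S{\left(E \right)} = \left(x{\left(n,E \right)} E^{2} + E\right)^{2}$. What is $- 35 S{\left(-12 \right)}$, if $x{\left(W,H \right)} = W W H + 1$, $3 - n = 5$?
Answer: $-1608894000$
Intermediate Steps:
$n = -2$ ($n = 3 - 5 = -2$)
$x{\left(W,H \right)} = 1 + H W^{2}$ ($x{\left(W,H \right)} = W^{2} H + 1 = H W^{2} + 1 = 1 + H W^{2}$)
$S{\left(E \right)} = \left(E + E^{2} \left(1 + 4 E\right)\right)^{2}$ ($S{\left(E \right)} = \left(\left(1 + E \left(-2\right)^{2}\right) E^{2} + E\right)^{2} = \left(\left(1 + E 4\right) E^{2} + E\right)^{2} = \left(\left(1 + 4 E\right) E^{2} + E\right)^{2} = \left(E^{2} \left(1 + 4 E\right) + E\right)^{2} = \left(E + E^{2} \left(1 + 4 E\right)\right)^{2}$)
$- 35 S{\left(-12 \right)} = - 35 \left(-12\right)^{2} \left(1 - 12 \left(1 + 4 \left(-12\right)\right)\right)^{2} = - 35 \cdot 144 \left(1 - 12 \left(1 - 48\right)\right)^{2} = - 35 \cdot 144 \left(1 - -564\right)^{2} = - 35 \cdot 144 \left(1 + 564\right)^{2} = - 35 \cdot 144 \cdot 565^{2} = - 35 \cdot 144 \cdot 319225 = \left(-35\right) 45968400 = -1608894000$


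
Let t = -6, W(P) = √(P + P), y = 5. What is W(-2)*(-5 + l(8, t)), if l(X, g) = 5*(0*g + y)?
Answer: 40*I ≈ 40.0*I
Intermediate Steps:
W(P) = √2*√P (W(P) = √(2*P) = √2*√P)
l(X, g) = 25 (l(X, g) = 5*(0*g + 5) = 5*(0 + 5) = 5*5 = 25)
W(-2)*(-5 + l(8, t)) = (√2*√(-2))*(-5 + 25) = (√2*(I*√2))*20 = (2*I)*20 = 40*I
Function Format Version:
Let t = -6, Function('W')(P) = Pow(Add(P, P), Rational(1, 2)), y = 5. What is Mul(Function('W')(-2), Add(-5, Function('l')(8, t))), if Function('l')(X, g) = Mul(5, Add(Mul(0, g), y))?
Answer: Mul(40, I) ≈ Mul(40.000, I)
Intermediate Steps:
Function('W')(P) = Mul(Pow(2, Rational(1, 2)), Pow(P, Rational(1, 2))) (Function('W')(P) = Pow(Mul(2, P), Rational(1, 2)) = Mul(Pow(2, Rational(1, 2)), Pow(P, Rational(1, 2))))
Function('l')(X, g) = 25 (Function('l')(X, g) = Mul(5, Add(Mul(0, g), 5)) = Mul(5, Add(0, 5)) = Mul(5, 5) = 25)
Mul(Function('W')(-2), Add(-5, Function('l')(8, t))) = Mul(Mul(Pow(2, Rational(1, 2)), Pow(-2, Rational(1, 2))), Add(-5, 25)) = Mul(Mul(Pow(2, Rational(1, 2)), Mul(I, Pow(2, Rational(1, 2)))), 20) = Mul(Mul(2, I), 20) = Mul(40, I)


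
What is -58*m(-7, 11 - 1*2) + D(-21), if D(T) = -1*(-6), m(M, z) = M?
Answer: 412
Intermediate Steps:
D(T) = 6
-58*m(-7, 11 - 1*2) + D(-21) = -58*(-7) + 6 = 406 + 6 = 412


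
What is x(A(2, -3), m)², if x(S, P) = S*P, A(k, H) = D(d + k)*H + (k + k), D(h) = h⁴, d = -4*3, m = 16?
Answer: 230338564096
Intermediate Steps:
d = -12
A(k, H) = 2*k + H*(-12 + k)⁴ (A(k, H) = (-12 + k)⁴*H + (k + k) = H*(-12 + k)⁴ + 2*k = 2*k + H*(-12 + k)⁴)
x(S, P) = P*S
x(A(2, -3), m)² = (16*(2*2 - 3*(-12 + 2)⁴))² = (16*(4 - 3*(-10)⁴))² = (16*(4 - 3*10000))² = (16*(4 - 30000))² = (16*(-29996))² = (-479936)² = 230338564096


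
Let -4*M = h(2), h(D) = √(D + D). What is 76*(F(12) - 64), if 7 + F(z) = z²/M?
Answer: -27284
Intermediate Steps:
h(D) = √2*√D (h(D) = √(2*D) = √2*√D)
M = -½ (M = -√2*√2/4 = -¼*2 = -½ ≈ -0.50000)
F(z) = -7 - 2*z² (F(z) = -7 + z²/(-½) = -7 + z²*(-2) = -7 - 2*z²)
76*(F(12) - 64) = 76*((-7 - 2*12²) - 64) = 76*((-7 - 2*144) - 64) = 76*((-7 - 288) - 64) = 76*(-295 - 64) = 76*(-359) = -27284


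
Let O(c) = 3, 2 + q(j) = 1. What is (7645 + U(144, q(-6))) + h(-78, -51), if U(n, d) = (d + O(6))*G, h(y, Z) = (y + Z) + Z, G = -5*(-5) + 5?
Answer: 7525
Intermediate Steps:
G = 30 (G = 25 + 5 = 30)
q(j) = -1 (q(j) = -2 + 1 = -1)
h(y, Z) = y + 2*Z (h(y, Z) = (Z + y) + Z = y + 2*Z)
U(n, d) = 90 + 30*d (U(n, d) = (d + 3)*30 = (3 + d)*30 = 90 + 30*d)
(7645 + U(144, q(-6))) + h(-78, -51) = (7645 + (90 + 30*(-1))) + (-78 + 2*(-51)) = (7645 + (90 - 30)) + (-78 - 102) = (7645 + 60) - 180 = 7705 - 180 = 7525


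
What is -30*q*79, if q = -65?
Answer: 154050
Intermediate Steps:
-30*q*79 = -30*(-65)*79 = 1950*79 = 154050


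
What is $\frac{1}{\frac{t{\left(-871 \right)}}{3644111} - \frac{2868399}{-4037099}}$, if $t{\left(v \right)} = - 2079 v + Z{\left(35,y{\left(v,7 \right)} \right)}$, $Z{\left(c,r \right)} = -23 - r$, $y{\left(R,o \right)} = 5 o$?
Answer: $\frac{474568931419}{572998238698} \approx 0.82822$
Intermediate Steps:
$t{\left(v \right)} = -58 - 2079 v$ ($t{\left(v \right)} = - 2079 v - \left(23 + 5 \cdot 7\right) = - 2079 v - 58 = -58 - 2079 v$)
$\frac{1}{\frac{t{\left(-871 \right)}}{3644111} - \frac{2868399}{-4037099}} = \frac{1}{\frac{-58 - -1810809}{3644111} - \frac{2868399}{-4037099}} = \frac{1}{\left(-58 + 1810809\right) \frac{1}{3644111} - - \frac{92529}{130229}} = \frac{1}{1810751 \cdot \frac{1}{3644111} + \frac{92529}{130229}} = \frac{1}{\frac{1810751}{3644111} + \frac{92529}{130229}} = \frac{1}{\frac{572998238698}{474568931419}} = \frac{474568931419}{572998238698}$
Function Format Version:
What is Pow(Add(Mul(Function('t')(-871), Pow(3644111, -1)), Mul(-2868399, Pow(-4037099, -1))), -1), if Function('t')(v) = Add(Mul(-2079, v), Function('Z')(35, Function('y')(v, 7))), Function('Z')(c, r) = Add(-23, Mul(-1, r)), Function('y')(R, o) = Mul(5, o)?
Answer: Rational(474568931419, 572998238698) ≈ 0.82822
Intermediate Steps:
Function('t')(v) = Add(-58, Mul(-2079, v)) (Function('t')(v) = Add(Mul(-2079, v), Add(-23, Mul(-1, Mul(5, 7)))) = Add(Mul(-2079, v), Add(-23, Mul(-1, 35))) = Add(Mul(-2079, v), Add(-23, -35)) = Add(Mul(-2079, v), -58) = Add(-58, Mul(-2079, v)))
Pow(Add(Mul(Function('t')(-871), Pow(3644111, -1)), Mul(-2868399, Pow(-4037099, -1))), -1) = Pow(Add(Mul(Add(-58, Mul(-2079, -871)), Pow(3644111, -1)), Mul(-2868399, Pow(-4037099, -1))), -1) = Pow(Add(Mul(Add(-58, 1810809), Rational(1, 3644111)), Mul(-2868399, Rational(-1, 4037099))), -1) = Pow(Add(Mul(1810751, Rational(1, 3644111)), Rational(92529, 130229)), -1) = Pow(Add(Rational(1810751, 3644111), Rational(92529, 130229)), -1) = Pow(Rational(572998238698, 474568931419), -1) = Rational(474568931419, 572998238698)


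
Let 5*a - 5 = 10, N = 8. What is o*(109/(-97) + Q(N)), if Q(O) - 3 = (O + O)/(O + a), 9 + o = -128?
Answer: -486898/1067 ≈ -456.32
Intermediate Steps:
o = -137 (o = -9 - 128 = -137)
a = 3 (a = 1 + (⅕)*10 = 1 + 2 = 3)
Q(O) = 3 + 2*O/(3 + O) (Q(O) = 3 + (O + O)/(O + 3) = 3 + (2*O)/(3 + O) = 3 + 2*O/(3 + O))
o*(109/(-97) + Q(N)) = -137*(109/(-97) + (9 + 5*8)/(3 + 8)) = -137*(109*(-1/97) + (9 + 40)/11) = -137*(-109/97 + (1/11)*49) = -137*(-109/97 + 49/11) = -137*3554/1067 = -486898/1067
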